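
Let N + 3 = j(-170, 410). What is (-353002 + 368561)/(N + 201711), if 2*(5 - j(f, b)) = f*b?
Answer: 15559/236563 ≈ 0.065771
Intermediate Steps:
j(f, b) = 5 - b*f/2 (j(f, b) = 5 - f*b/2 = 5 - b*f/2)
N = 34852 (N = -3 + (5 - ½*410*(-170)) = -3 + (5 + 34850) = -3 + 34855 = 34852)
(-353002 + 368561)/(N + 201711) = (-353002 + 368561)/(34852 + 201711) = 15559/236563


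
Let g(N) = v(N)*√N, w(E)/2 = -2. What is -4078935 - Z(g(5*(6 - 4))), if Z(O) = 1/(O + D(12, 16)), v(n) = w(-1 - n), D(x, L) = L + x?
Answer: -636313867/156 - √10/156 ≈ -4.0789e+6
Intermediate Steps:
w(E) = -4 (w(E) = 2*(-2) = -4)
v(n) = -4
g(N) = -4*√N
Z(O) = 1/(28 + O) (Z(O) = 1/(O + (16 + 12)) = 1/(O + 28) = 1/(28 + O))
-4078935 - Z(g(5*(6 - 4))) = -4078935 - 1/(28 - 4*√5*√(6 - 4)) = -4078935 - 1/(28 - 4*√10)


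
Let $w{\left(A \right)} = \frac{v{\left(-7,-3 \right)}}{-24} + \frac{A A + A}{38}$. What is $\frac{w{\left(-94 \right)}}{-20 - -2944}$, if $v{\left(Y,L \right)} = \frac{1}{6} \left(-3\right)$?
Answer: $\frac{209827}{2666688} \approx 0.078684$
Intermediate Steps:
$v{\left(Y,L \right)} = - \frac{1}{2}$ ($v{\left(Y,L \right)} = \frac{1}{6} \left(-3\right) = - \frac{1}{2}$)
$w{\left(A \right)} = \frac{1}{48} + \frac{A}{38} + \frac{A^{2}}{38}$ ($w{\left(A \right)} = - \frac{1}{2 \left(-24\right)} + \frac{A A + A}{38} = \left(- \frac{1}{2}\right) \left(- \frac{1}{24}\right) + \left(A^{2} + A\right) \frac{1}{38} = \frac{1}{48} + \left(A + A^{2}\right) \frac{1}{38} = \frac{1}{48} + \left(\frac{A}{38} + \frac{A^{2}}{38}\right) = \frac{1}{48} + \frac{A}{38} + \frac{A^{2}}{38}$)
$\frac{w{\left(-94 \right)}}{-20 - -2944} = \frac{\frac{1}{48} + \frac{1}{38} \left(-94\right) + \frac{\left(-94\right)^{2}}{38}}{-20 - -2944} = \frac{\frac{1}{48} - \frac{47}{19} + \frac{1}{38} \cdot 8836}{-20 + 2944} = \frac{\frac{1}{48} - \frac{47}{19} + \frac{4418}{19}}{2924} = \frac{209827}{912} \cdot \frac{1}{2924} = \frac{209827}{2666688}$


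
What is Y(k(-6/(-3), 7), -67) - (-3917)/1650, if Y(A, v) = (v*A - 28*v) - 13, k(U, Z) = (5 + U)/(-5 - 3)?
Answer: 12698393/6600 ≈ 1924.0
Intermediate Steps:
k(U, Z) = -5/8 - U/8 (k(U, Z) = (5 + U)/(-8) = (5 + U)*(-⅛) = -5/8 - U/8)
Y(A, v) = -13 - 28*v + A*v (Y(A, v) = (A*v - 28*v) - 13 = (-28*v + A*v) - 13 = -13 - 28*v + A*v)
Y(k(-6/(-3), 7), -67) - (-3917)/1650 = (-13 - 28*(-67) + (-5/8 - (-3)/(4*(-3)))*(-67)) - (-3917)/1650 = (-13 + 1876 + (-5/8 - (-3)*(-1)/(4*3))*(-67)) - (-3917)/1650 = (-13 + 1876 + (-5/8 - ⅛*2)*(-67)) - 1*(-3917/1650) = (-13 + 1876 + (-5/8 - ¼)*(-67)) + 3917/1650 = (-13 + 1876 - 7/8*(-67)) + 3917/1650 = (-13 + 1876 + 469/8) + 3917/1650 = 15373/8 + 3917/1650 = 12698393/6600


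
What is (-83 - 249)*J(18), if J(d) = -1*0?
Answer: 0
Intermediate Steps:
J(d) = 0
(-83 - 249)*J(18) = (-83 - 249)*0 = -332*0 = 0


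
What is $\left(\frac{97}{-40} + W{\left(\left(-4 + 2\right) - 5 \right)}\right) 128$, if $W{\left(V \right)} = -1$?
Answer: $- \frac{2192}{5} \approx -438.4$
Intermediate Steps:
$\left(\frac{97}{-40} + W{\left(\left(-4 + 2\right) - 5 \right)}\right) 128 = \left(\frac{97}{-40} - 1\right) 128 = \left(97 \left(- \frac{1}{40}\right) - 1\right) 128 = \left(- \frac{97}{40} - 1\right) 128 = \left(- \frac{137}{40}\right) 128 = - \frac{2192}{5}$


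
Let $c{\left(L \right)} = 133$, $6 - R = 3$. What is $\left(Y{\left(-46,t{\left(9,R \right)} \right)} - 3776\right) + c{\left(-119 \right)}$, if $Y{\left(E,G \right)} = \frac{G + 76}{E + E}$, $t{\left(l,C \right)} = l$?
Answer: $- \frac{335241}{92} \approx -3643.9$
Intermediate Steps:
$R = 3$ ($R = 6 - 3 = 3$)
$Y{\left(E,G \right)} = \frac{76 + G}{2 E}$
$\left(Y{\left(-46,t{\left(9,R \right)} \right)} - 3776\right) + c{\left(-119 \right)} = \left(\frac{76 + 9}{2 \left(-46\right)} - 3776\right) + 133 = \left(\frac{1}{2} \left(- \frac{1}{46}\right) 85 - 3776\right) + 133 = \left(- \frac{85}{92} - 3776\right) + 133 = - \frac{347477}{92} + 133 = - \frac{335241}{92}$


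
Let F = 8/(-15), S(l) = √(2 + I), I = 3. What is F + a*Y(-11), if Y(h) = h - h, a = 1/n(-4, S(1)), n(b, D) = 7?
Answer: -8/15 ≈ -0.53333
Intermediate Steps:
S(l) = √5 (S(l) = √(2 + 3) = √5)
F = -8/15 (F = 8*(-1/15) = -8/15 ≈ -0.53333)
a = ⅐ (a = 1/7 = ⅐ ≈ 0.14286)
Y(h) = 0
F + a*Y(-11) = -8/15 + (⅐)*0 = -8/15 + 0 = -8/15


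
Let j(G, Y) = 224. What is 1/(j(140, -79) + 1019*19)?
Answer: 1/19585 ≈ 5.1059e-5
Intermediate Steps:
1/(j(140, -79) + 1019*19) = 1/(224 + 1019*19) = 1/(224 + 19361) = 1/19585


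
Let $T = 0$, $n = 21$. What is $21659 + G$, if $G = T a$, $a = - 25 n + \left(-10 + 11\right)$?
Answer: $21659$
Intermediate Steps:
$a = -524$ ($a = \left(-25\right) 21 + \left(-10 + 11\right) = -525 + 1 = -524$)
$G = 0$ ($G = 0 \left(-524\right) = 0$)
$21659 + G = 21659 + 0 = 21659$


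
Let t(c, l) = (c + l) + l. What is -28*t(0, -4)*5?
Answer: 1120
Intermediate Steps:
t(c, l) = c + 2*l
-28*t(0, -4)*5 = -28*(0 + 2*(-4))*5 = -28*(0 - 8)*5 = -28*(-8)*5 = 224*5 = 1120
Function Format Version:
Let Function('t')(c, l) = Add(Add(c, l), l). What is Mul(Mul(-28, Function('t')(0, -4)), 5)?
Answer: 1120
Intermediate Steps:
Function('t')(c, l) = Add(c, Mul(2, l))
Mul(Mul(-28, Function('t')(0, -4)), 5) = Mul(Mul(-28, Add(0, Mul(2, -4))), 5) = Mul(Mul(-28, Add(0, -8)), 5) = Mul(Mul(-28, -8), 5) = Mul(224, 5) = 1120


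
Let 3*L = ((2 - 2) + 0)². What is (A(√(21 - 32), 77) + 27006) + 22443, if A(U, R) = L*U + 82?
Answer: 49531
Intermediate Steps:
L = 0 (L = ((2 - 2) + 0)²/3 = (0 + 0)²/3 = (⅓)*0² = (⅓)*0 = 0)
A(U, R) = 82 (A(U, R) = 0*U + 82 = 0 + 82 = 82)
(A(√(21 - 32), 77) + 27006) + 22443 = (82 + 27006) + 22443 = 27088 + 22443 = 49531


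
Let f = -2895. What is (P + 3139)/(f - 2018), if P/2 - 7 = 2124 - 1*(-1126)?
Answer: -9653/4913 ≈ -1.9648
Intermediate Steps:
P = 6514 (P = 14 + 2*(2124 - 1*(-1126)) = 14 + 2*(2124 + 1126) = 14 + 2*3250 = 14 + 6500 = 6514)
(P + 3139)/(f - 2018) = (6514 + 3139)/(-2895 - 2018) = 9653/(-4913) = 9653*(-1/4913) = -9653/4913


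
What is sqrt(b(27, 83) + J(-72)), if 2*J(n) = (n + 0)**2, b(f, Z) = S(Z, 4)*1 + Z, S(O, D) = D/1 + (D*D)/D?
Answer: sqrt(2683) ≈ 51.798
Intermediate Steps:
S(O, D) = 2*D (S(O, D) = D*1 + D**2/D = D + D = 2*D)
b(f, Z) = 8 + Z (b(f, Z) = (2*4)*1 + Z = 8*1 + Z = 8 + Z)
J(n) = n**2/2 (J(n) = (n + 0)**2/2 = n**2/2)
sqrt(b(27, 83) + J(-72)) = sqrt((8 + 83) + (1/2)*(-72)**2) = sqrt(91 + (1/2)*5184) = sqrt(91 + 2592) = sqrt(2683)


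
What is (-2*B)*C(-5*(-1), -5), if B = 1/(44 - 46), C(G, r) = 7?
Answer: 7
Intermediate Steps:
B = -½ (B = 1/(-2) = -½ ≈ -0.50000)
(-2*B)*C(-5*(-1), -5) = -2*(-½)*7 = 1*7 = 7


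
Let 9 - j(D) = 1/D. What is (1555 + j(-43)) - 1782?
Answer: -9373/43 ≈ -217.98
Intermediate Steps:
j(D) = 9 - 1/D
(1555 + j(-43)) - 1782 = (1555 + (9 - 1/(-43))) - 1782 = (1555 + (9 - 1*(-1/43))) - 1782 = (1555 + (9 + 1/43)) - 1782 = (1555 + 388/43) - 1782 = 67253/43 - 1782 = -9373/43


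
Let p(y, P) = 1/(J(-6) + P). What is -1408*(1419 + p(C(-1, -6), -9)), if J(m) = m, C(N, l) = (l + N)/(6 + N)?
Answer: -29967872/15 ≈ -1.9979e+6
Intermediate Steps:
C(N, l) = (N + l)/(6 + N)
p(y, P) = 1/(-6 + P)
-1408*(1419 + p(C(-1, -6), -9)) = -1408*(1419 + 1/(-6 - 9)) = -1408*(1419 + 1/(-15)) = -1408*(1419 - 1/15) = -1408*21284/15 = -29967872/15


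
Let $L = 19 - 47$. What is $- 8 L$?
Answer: $224$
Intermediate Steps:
$L = -28$
$- 8 L = \left(-8\right) \left(-28\right) = 224$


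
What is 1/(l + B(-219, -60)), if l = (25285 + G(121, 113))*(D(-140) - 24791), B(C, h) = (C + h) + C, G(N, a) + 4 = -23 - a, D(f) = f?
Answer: -1/626890493 ≈ -1.5952e-9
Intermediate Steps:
G(N, a) = -27 - a (G(N, a) = -4 + (-23 - a) = -27 - a)
B(C, h) = h + 2*C
l = -626889995 (l = (25285 + (-27 - 1*113))*(-140 - 24791) = (25285 + (-27 - 113))*(-24931) = (25285 - 140)*(-24931) = 25145*(-24931) = -626889995)
1/(l + B(-219, -60)) = 1/(-626889995 + (-60 + 2*(-219))) = 1/(-626889995 + (-60 - 438)) = 1/(-626889995 - 498) = 1/(-626890493) = -1/626890493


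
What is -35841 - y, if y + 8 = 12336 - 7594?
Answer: -40575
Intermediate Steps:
y = 4734 (y = -8 + (12336 - 7594) = -8 + 4742 = 4734)
-35841 - y = -35841 - 1*4734 = -35841 - 4734 = -40575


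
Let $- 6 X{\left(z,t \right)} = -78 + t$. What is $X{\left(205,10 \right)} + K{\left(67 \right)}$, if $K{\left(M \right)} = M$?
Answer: $\frac{235}{3} \approx 78.333$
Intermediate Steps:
$X{\left(z,t \right)} = 13 - \frac{t}{6}$ ($X{\left(z,t \right)} = - \frac{-78 + t}{6} = 13 - \frac{t}{6}$)
$X{\left(205,10 \right)} + K{\left(67 \right)} = \left(13 - \frac{5}{3}\right) + 67 = \frac{34}{3} + 67 = \frac{235}{3}$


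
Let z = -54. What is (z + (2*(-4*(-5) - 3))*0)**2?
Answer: 2916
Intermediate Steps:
(z + (2*(-4*(-5) - 3))*0)**2 = (-54 + (2*(-4*(-5) - 3))*0)**2 = (-54 + (2*(20 - 3))*0)**2 = (-54 + (2*17)*0)**2 = (-54 + 34*0)**2 = (-54 + 0)**2 = (-54)**2 = 2916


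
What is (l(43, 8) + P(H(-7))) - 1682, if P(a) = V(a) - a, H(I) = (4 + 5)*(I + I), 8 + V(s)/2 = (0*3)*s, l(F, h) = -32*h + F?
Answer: -1785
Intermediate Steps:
l(F, h) = F - 32*h
V(s) = -16 (V(s) = -16 + 2*((0*3)*s) = -16 + 2*(0*s) = -16 + 2*0 = -16 + 0 = -16)
H(I) = 18*I (H(I) = 9*(2*I) = 18*I)
P(a) = -16 - a
(l(43, 8) + P(H(-7))) - 1682 = ((43 - 32*8) + (-16 - 18*(-7))) - 1682 = ((43 - 256) + (-16 - 1*(-126))) - 1682 = (-213 + (-16 + 126)) - 1682 = (-213 + 110) - 1682 = -103 - 1682 = -1785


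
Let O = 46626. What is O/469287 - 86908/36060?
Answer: -1086207251/470069145 ≈ -2.3107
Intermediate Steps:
O/469287 - 86908/36060 = 46626/469287 - 86908/36060 = 46626*(1/469287) - 86908*1/36060 = 15542/156429 - 21727/9015 = -1086207251/470069145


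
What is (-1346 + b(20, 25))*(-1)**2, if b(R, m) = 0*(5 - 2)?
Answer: -1346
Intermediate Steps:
b(R, m) = 0 (b(R, m) = 0*3 = 0)
(-1346 + b(20, 25))*(-1)**2 = (-1346 + 0)*(-1)**2 = -1346*1 = -1346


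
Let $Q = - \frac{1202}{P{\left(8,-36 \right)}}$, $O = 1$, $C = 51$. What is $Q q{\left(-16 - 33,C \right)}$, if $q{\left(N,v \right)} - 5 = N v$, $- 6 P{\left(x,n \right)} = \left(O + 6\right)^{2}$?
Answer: $- \frac{17986728}{49} \approx -3.6708 \cdot 10^{5}$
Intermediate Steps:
$P{\left(x,n \right)} = - \frac{49}{6}$ ($P{\left(x,n \right)} = - \frac{\left(1 + 6\right)^{2}}{6} = - \frac{7^{2}}{6} = \left(- \frac{1}{6}\right) 49 = - \frac{49}{6}$)
$q{\left(N,v \right)} = 5 + N v$
$Q = \frac{7212}{49}$ ($Q = - \frac{1202}{- \frac{49}{6}} = \left(-1202\right) \left(- \frac{6}{49}\right) = \frac{7212}{49} \approx 147.18$)
$Q q{\left(-16 - 33,C \right)} = \frac{7212 \left(5 + \left(-16 - 33\right) 51\right)}{49} = \frac{7212 \left(5 - 2499\right)}{49} = \frac{7212}{49} \left(-2494\right) = - \frac{17986728}{49}$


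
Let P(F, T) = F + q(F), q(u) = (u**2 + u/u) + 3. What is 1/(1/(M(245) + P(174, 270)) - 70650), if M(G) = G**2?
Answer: -90479/6392341349 ≈ -1.4154e-5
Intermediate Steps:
q(u) = 4 + u**2 (q(u) = (u**2 + 1) + 3 = (1 + u**2) + 3 = 4 + u**2)
P(F, T) = 4 + F + F**2 (P(F, T) = F + (4 + F**2) = 4 + F + F**2)
1/(1/(M(245) + P(174, 270)) - 70650) = 1/(1/(245**2 + (4 + 174 + 174**2)) - 70650) = 1/(1/(60025 + (4 + 174 + 30276)) - 70650) = 1/(1/(60025 + 30454) - 70650) = 1/(1/90479 - 70650) = 1/(-6392341349/90479) = -90479/6392341349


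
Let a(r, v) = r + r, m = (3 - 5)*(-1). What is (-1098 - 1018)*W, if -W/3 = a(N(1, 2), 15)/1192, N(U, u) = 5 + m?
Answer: 11109/149 ≈ 74.557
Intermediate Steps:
m = 2 (m = -2*(-1) = 2)
N(U, u) = 7 (N(U, u) = 5 + 2 = 7)
a(r, v) = 2*r
W = -21/596 (W = -3*2*7/1192 = -42/1192 = -3*7/596 = -21/596 ≈ -0.035235)
(-1098 - 1018)*W = (-1098 - 1018)*(-21/596) = -2116*(-21/596) = 11109/149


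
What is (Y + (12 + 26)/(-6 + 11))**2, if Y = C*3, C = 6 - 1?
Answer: 12769/25 ≈ 510.76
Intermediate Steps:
C = 5
Y = 15 (Y = 5*3 = 15)
(Y + (12 + 26)/(-6 + 11))**2 = (15 + (12 + 26)/(-6 + 11))**2 = (15 + 38/5)**2 = (113/5)**2 = 12769/25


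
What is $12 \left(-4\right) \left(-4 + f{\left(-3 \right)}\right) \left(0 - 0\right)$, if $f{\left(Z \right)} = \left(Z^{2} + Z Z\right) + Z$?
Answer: $0$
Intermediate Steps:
$f{\left(Z \right)} = Z + 2 Z^{2}$ ($f{\left(Z \right)} = \left(Z^{2} + Z^{2}\right) + Z = 2 Z^{2} + Z = Z + 2 Z^{2}$)
$12 \left(-4\right) \left(-4 + f{\left(-3 \right)}\right) \left(0 - 0\right) = 12 \left(-4\right) \left(-4 - 3 \left(1 + 2 \left(-3\right)\right)\right) \left(0 - 0\right) = - 48 \left(-4 - 3 \left(1 - 6\right)\right) \left(0 + 0\right) = - 48 \left(-4 - -15\right) 0 = - 48 \left(-4 + 15\right) 0 = - 48 \cdot 11 \cdot 0 = \left(-48\right) 0 = 0$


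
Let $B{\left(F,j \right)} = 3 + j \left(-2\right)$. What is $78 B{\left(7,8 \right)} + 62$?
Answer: $-952$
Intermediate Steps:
$B{\left(F,j \right)} = 3 - 2 j$
$78 B{\left(7,8 \right)} + 62 = 78 \left(3 - 16\right) + 62 = 78 \left(-13\right) + 62 = -1014 + 62 = -952$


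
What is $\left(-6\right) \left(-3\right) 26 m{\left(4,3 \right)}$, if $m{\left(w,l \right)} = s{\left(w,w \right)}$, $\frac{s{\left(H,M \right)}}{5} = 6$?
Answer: $14040$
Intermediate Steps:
$s{\left(H,M \right)} = 30$ ($s{\left(H,M \right)} = 5 \cdot 6 = 30$)
$m{\left(w,l \right)} = 30$
$\left(-6\right) \left(-3\right) 26 m{\left(4,3 \right)} = \left(-6\right) \left(-3\right) 26 \cdot 30 = 18 \cdot 26 \cdot 30 = 468 \cdot 30 = 14040$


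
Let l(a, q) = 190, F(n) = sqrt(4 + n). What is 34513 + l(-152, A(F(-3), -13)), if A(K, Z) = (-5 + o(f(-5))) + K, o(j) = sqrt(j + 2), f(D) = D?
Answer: 34703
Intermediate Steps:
o(j) = sqrt(2 + j)
A(K, Z) = -5 + K + I*sqrt(3) (A(K, Z) = (-5 + sqrt(2 - 5)) + K = (-5 + sqrt(-3)) + K = (-5 + I*sqrt(3)) + K = -5 + K + I*sqrt(3))
34513 + l(-152, A(F(-3), -13)) = 34513 + 190 = 34703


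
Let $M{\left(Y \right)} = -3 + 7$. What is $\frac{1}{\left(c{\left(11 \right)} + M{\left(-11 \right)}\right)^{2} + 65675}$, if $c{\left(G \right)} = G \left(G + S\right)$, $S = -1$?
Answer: $\frac{1}{78671} \approx 1.2711 \cdot 10^{-5}$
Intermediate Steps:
$M{\left(Y \right)} = 4$
$c{\left(G \right)} = G \left(-1 + G\right)$ ($c{\left(G \right)} = G \left(G - 1\right) = G \left(-1 + G\right)$)
$\frac{1}{\left(c{\left(11 \right)} + M{\left(-11 \right)}\right)^{2} + 65675} = \frac{1}{\left(11 \left(-1 + 11\right) + 4\right)^{2} + 65675} = \frac{1}{\left(11 \cdot 10 + 4\right)^{2} + 65675} = \frac{1}{\left(110 + 4\right)^{2} + 65675} = \frac{1}{114^{2} + 65675} = \frac{1}{12996 + 65675} = \frac{1}{78671}$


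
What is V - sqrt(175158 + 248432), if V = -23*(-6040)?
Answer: 138920 - sqrt(423590) ≈ 1.3827e+5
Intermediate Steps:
V = 138920
V - sqrt(175158 + 248432) = 138920 - sqrt(175158 + 248432) = 138920 - sqrt(423590)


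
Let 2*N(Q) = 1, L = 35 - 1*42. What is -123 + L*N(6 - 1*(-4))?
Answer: -253/2 ≈ -126.50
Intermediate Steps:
L = -7 (L = 35 - 42 = -7)
N(Q) = 1/2 (N(Q) = (1/2)*1 = 1/2)
-123 + L*N(6 - 1*(-4)) = -123 - 7*1/2 = -123 - 7/2 = -253/2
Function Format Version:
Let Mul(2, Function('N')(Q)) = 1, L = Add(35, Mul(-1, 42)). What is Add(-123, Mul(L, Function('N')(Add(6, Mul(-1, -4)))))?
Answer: Rational(-253, 2) ≈ -126.50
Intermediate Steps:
L = -7 (L = Add(35, -42) = -7)
Function('N')(Q) = Rational(1, 2) (Function('N')(Q) = Mul(Rational(1, 2), 1) = Rational(1, 2))
Add(-123, Mul(L, Function('N')(Add(6, Mul(-1, -4))))) = Add(-123, Mul(-7, Rational(1, 2))) = Add(-123, Rational(-7, 2)) = Rational(-253, 2)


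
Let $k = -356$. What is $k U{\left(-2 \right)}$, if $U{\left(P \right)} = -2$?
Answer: $712$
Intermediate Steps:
$k U{\left(-2 \right)} = \left(-356\right) \left(-2\right) = 712$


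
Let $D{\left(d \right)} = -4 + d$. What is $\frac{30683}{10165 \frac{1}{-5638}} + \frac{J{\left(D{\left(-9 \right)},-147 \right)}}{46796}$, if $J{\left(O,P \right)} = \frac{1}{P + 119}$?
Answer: $- \frac{226667709087317}{13319077520} \approx -17018.0$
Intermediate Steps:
$J{\left(O,P \right)} = \frac{1}{119 + P}$
$\frac{30683}{10165 \frac{1}{-5638}} + \frac{J{\left(D{\left(-9 \right)},-147 \right)}}{46796} = \frac{30683}{10165 \frac{1}{-5638}} + \frac{1}{\left(119 - 147\right) 46796} = \frac{30683}{10165 \left(- \frac{1}{5638}\right)} + \frac{1}{-28} \cdot \frac{1}{46796} = \frac{30683}{- \frac{10165}{5638}} - \frac{1}{1310288} = 30683 \left(- \frac{5638}{10165}\right) - \frac{1}{1310288} = - \frac{172990754}{10165} - \frac{1}{1310288} = - \frac{226667709087317}{13319077520}$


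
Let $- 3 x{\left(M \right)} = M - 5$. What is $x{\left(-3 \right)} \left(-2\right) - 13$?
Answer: $- \frac{55}{3} \approx -18.333$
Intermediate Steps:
$x{\left(M \right)} = \frac{5}{3} - \frac{M}{3}$ ($x{\left(M \right)} = - \frac{M - 5}{3} = - \frac{-5 + M}{3} = \frac{5}{3} - \frac{M}{3}$)
$x{\left(-3 \right)} \left(-2\right) - 13 = \left(\frac{5}{3} - -1\right) \left(-2\right) - 13 = \left(\frac{5}{3} + 1\right) \left(-2\right) - 13 = \frac{8}{3} \left(-2\right) - 13 = - \frac{16}{3} - 13 = - \frac{55}{3}$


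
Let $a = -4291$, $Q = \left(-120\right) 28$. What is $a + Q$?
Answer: $-7651$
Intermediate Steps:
$Q = -3360$
$a + Q = -4291 - 3360 = -7651$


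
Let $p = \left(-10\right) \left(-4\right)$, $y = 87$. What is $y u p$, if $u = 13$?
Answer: $45240$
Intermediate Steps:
$p = 40$
$y u p = 87 \cdot 13 \cdot 40 = 1131 \cdot 40 = 45240$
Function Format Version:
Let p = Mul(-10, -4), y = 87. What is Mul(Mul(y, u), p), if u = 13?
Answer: 45240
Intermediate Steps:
p = 40
Mul(Mul(y, u), p) = Mul(Mul(87, 13), 40) = Mul(1131, 40) = 45240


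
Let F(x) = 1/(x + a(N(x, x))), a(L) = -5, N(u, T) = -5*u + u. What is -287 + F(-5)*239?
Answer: -3109/10 ≈ -310.90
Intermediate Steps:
N(u, T) = -4*u
F(x) = 1/(-5 + x) (F(x) = 1/(x - 5) = 1/(-5 + x))
-287 + F(-5)*239 = -287 + 239/(-5 - 5) = -287 + 239/(-10) = -287 - ⅒*239 = -287 - 239/10 = -3109/10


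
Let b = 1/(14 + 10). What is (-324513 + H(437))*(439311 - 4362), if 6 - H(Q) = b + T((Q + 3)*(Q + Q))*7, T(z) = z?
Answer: -10495935402767/8 ≈ -1.3120e+12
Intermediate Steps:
b = 1/24 ≈ 0.041667
H(Q) = 143/24 - 14*Q*(3 + Q) (H(Q) = 6 - (1/24 + ((Q + 3)*(Q + Q))*7) = 6 - (1/24 + ((3 + Q)*(2*Q))*7) = 6 - (1/24 + (2*Q*(3 + Q))*7) = 6 - (1/24 + 14*Q*(3 + Q)) = 6 + (-1/24 - 14*Q*(3 + Q)) = 143/24 - 14*Q*(3 + Q))
(-324513 + H(437))*(439311 - 4362) = (-324513 + (143/24 - 14*437*(3 + 437)))*(439311 - 4362) = (-324513 + (143/24 - 14*437*440))*434949 = (-324513 + (143/24 - 2691920))*434949 = (-324513 - 64605937/24)*434949 = -72394249/24*434949 = -10495935402767/8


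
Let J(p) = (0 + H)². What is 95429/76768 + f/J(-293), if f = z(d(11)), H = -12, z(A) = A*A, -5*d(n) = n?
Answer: 22052083/17272800 ≈ 1.2767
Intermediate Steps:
d(n) = -n/5
z(A) = A²
f = 121/25 (f = (-⅕*11)² = (-11/5)² = 121/25 ≈ 4.8400)
J(p) = 144 (J(p) = (0 - 12)² = (-12)² = 144)
95429/76768 + f/J(-293) = 95429/76768 + (121/25)/144 = 95429*(1/76768) + (121/25)*(1/144) = 95429/76768 + 121/3600 = 22052083/17272800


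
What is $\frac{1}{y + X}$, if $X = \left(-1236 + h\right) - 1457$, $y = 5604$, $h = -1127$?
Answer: $\frac{1}{1784} \approx 0.00056054$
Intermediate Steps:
$X = -3820$ ($X = \left(-1236 - 1127\right) - 1457 = -2363 - 1457 = -3820$)
$\frac{1}{y + X} = \frac{1}{5604 - 3820} = \frac{1}{1784}$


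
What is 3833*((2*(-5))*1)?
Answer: -38330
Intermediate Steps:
3833*((2*(-5))*1) = 3833*(-10*1) = 3833*(-10) = -38330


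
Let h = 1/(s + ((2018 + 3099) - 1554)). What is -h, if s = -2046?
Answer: -1/1517 ≈ -0.00065920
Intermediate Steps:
h = 1/1517 (h = 1/(-2046 + ((2018 + 3099) - 1554)) = 1/(-2046 + (5117 - 1554)) = 1/(-2046 + 3563) = 1/1517 ≈ 0.00065920)
-h = -1*1/1517 = -1/1517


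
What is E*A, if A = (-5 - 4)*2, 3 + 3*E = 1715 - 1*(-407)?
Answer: -12714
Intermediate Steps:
E = 2119/3 (E = -1 + (1715 - 1*(-407))/3 = -1 + (1715 + 407)/3 = -1 + (1/3)*2122 = -1 + 2122/3 = 2119/3 ≈ 706.33)
A = -18 (A = -9*2 = -18)
E*A = (2119/3)*(-18) = -12714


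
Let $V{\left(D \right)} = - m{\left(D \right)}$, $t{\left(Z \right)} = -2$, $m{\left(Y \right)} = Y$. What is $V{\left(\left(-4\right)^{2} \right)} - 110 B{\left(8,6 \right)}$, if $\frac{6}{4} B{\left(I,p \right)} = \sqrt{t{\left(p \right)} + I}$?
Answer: $-16 - \frac{220 \sqrt{6}}{3} \approx -195.63$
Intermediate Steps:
$B{\left(I,p \right)} = \frac{2 \sqrt{-2 + I}}{3}$
$V{\left(D \right)} = - D$
$V{\left(\left(-4\right)^{2} \right)} - 110 B{\left(8,6 \right)} = - \left(-4\right)^{2} - 110 \frac{2 \sqrt{-2 + 8}}{3} = \left(-1\right) 16 - 110 \frac{2 \sqrt{6}}{3} = -16 - \frac{220 \sqrt{6}}{3}$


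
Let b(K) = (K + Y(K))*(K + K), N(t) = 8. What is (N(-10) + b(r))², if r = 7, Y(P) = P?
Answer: 41616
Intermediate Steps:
b(K) = 4*K² (b(K) = (K + K)*(K + K) = (2*K)*(2*K) = 4*K²)
(N(-10) + b(r))² = (8 + 4*7²)² = (8 + 4*49)² = (8 + 196)² = 204² = 41616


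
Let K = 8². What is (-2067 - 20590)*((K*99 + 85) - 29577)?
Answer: 524645492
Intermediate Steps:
K = 64
(-2067 - 20590)*((K*99 + 85) - 29577) = (-2067 - 20590)*((64*99 + 85) - 29577) = -22657*((6336 + 85) - 29577) = -22657*(6421 - 29577) = -22657*(-23156) = 524645492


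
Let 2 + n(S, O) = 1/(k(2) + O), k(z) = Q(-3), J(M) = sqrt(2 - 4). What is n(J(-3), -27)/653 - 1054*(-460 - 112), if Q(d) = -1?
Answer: 11023204135/18284 ≈ 6.0289e+5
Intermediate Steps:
J(M) = I*sqrt(2) (J(M) = sqrt(-2) = I*sqrt(2))
k(z) = -1
n(S, O) = -2 + 1/(-1 + O)
n(J(-3), -27)/653 - 1054*(-460 - 112) = ((3 - 2*(-27))/(-1 - 27))/653 - 1054*(-460 - 112) = ((3 + 54)/(-28))*(1/653) - 1054*(-572) = -1/28*57*(1/653) + 602888 = -57/28*1/653 + 602888 = -57/18284 + 602888 = 11023204135/18284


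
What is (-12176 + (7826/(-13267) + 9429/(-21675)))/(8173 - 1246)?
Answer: -389072486077/221327059175 ≈ -1.7579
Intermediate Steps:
(-12176 + (7826/(-13267) + 9429/(-21675)))/(8173 - 1246) = (-12176 + (7826*(-1/13267) + 9429*(-1/21675)))/6927 = (-12176 + (-7826/13267 - 3143/7225))*(1/6927) = (-12176 - 98241031/95854075)*(1/6927) = -1167217458231/95854075*1/6927 = -389072486077/221327059175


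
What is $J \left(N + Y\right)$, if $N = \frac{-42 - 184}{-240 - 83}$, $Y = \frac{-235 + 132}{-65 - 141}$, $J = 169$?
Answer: $\frac{130975}{646} \approx 202.75$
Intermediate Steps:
$Y = \frac{1}{2}$ ($Y = - \frac{103}{-206} = \left(-103\right) \left(- \frac{1}{206}\right) = \frac{1}{2} \approx 0.5$)
$N = \frac{226}{323}$ ($N = \frac{-42 - 184}{-323} = \left(-42 - 184\right) \left(- \frac{1}{323}\right) = \left(-226\right) \left(- \frac{1}{323}\right) = \frac{226}{323} \approx 0.69969$)
$J \left(N + Y\right) = 169 \left(\frac{226}{323} + \frac{1}{2}\right) = 169 \cdot \frac{775}{646} = \frac{130975}{646}$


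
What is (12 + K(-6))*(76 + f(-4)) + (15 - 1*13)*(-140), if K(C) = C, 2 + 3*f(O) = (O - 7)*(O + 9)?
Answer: 62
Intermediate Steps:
f(O) = -⅔ + (-7 + O)*(9 + O)/3 (f(O) = -⅔ + ((O - 7)*(O + 9))/3 = -⅔ + ((-7 + O)*(9 + O))/3 = -⅔ + (-7 + O)*(9 + O)/3)
(12 + K(-6))*(76 + f(-4)) + (15 - 1*13)*(-140) = (12 - 6)*(76 + (-65/3 + (⅓)*(-4)² + (⅔)*(-4))) + (15 - 1*13)*(-140) = 6*(76 + (-65/3 + (⅓)*16 - 8/3)) + (15 - 13)*(-140) = 6*(76 + (-65/3 + 16/3 - 8/3)) + 2*(-140) = 6*(76 - 19) - 280 = 6*57 - 280 = 342 - 280 = 62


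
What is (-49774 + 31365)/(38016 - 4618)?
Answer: -18409/33398 ≈ -0.55120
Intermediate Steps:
(-49774 + 31365)/(38016 - 4618) = -18409/33398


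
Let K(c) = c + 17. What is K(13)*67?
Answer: 2010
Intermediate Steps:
K(c) = 17 + c
K(13)*67 = (17 + 13)*67 = 30*67 = 2010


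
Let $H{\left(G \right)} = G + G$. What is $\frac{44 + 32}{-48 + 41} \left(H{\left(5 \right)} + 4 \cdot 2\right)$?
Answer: $- \frac{1368}{7} \approx -195.43$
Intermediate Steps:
$H{\left(G \right)} = 2 G$
$\frac{44 + 32}{-48 + 41} \left(H{\left(5 \right)} + 4 \cdot 2\right) = \frac{44 + 32}{-48 + 41} \left(2 \cdot 5 + 4 \cdot 2\right) = \frac{76}{-7} \left(10 + 8\right) = 76 \left(- \frac{1}{7}\right) 18 = \left(- \frac{76}{7}\right) 18 = - \frac{1368}{7}$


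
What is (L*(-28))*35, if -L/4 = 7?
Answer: 27440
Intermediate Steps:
L = -28 (L = -4*7 = -28)
(L*(-28))*35 = -28*(-28)*35 = 784*35 = 27440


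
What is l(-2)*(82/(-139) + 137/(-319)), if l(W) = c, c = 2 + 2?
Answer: -180804/44341 ≈ -4.0776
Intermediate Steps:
c = 4
l(W) = 4
l(-2)*(82/(-139) + 137/(-319)) = 4*(82/(-139) + 137/(-319)) = 4*(82*(-1/139) + 137*(-1/319)) = 4*(-82/139 - 137/319) = 4*(-45201/44341) = -180804/44341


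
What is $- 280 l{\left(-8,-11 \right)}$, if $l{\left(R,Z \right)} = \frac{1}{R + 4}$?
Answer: $70$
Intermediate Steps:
$l{\left(R,Z \right)} = \frac{1}{4 + R}$
$- 280 l{\left(-8,-11 \right)} = - \frac{280}{4 - 8} = - \frac{280}{-4} = \left(-280\right) \left(- \frac{1}{4}\right) = 70$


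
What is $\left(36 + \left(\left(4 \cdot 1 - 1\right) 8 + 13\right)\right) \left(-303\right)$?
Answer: $-22119$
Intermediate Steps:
$\left(36 + \left(\left(4 \cdot 1 - 1\right) 8 + 13\right)\right) \left(-303\right) = \left(36 + \left(\left(4 - 1\right) 8 + 13\right)\right) \left(-303\right) = \left(36 + \left(3 \cdot 8 + 13\right)\right) \left(-303\right) = \left(36 + \left(24 + 13\right)\right) \left(-303\right) = \left(36 + 37\right) \left(-303\right) = 73 \left(-303\right) = -22119$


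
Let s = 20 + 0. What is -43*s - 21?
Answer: -881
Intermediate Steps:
s = 20
-43*s - 21 = -43*20 - 21 = -860 - 21 = -881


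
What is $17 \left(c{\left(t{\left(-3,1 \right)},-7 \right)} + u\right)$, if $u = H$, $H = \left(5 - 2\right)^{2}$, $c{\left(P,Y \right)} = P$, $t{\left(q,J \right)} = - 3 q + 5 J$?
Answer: $391$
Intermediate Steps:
$H = 9$ ($H = 3^{2} = 9$)
$u = 9$
$17 \left(c{\left(t{\left(-3,1 \right)},-7 \right)} + u\right) = 17 \left(\left(\left(-3\right) \left(-3\right) + 5 \cdot 1\right) + 9\right) = 17 \left(\left(9 + 5\right) + 9\right) = 17 \left(14 + 9\right) = 17 \cdot 23 = 391$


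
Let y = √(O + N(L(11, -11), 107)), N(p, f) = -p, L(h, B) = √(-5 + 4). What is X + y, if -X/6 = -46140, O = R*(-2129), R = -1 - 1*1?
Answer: 276840 + √(4258 - I) ≈ 2.7691e+5 - 0.0076624*I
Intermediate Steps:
R = -2 (R = -1 - 1 = -2)
L(h, B) = I (L(h, B) = √(-1) = I)
O = 4258 (O = -2*(-2129) = 4258)
X = 276840 (X = -6*(-46140) = 276840)
y = √(4258 - I) ≈ 65.253 - 0.0077*I
X + y = 276840 + √(4258 - I)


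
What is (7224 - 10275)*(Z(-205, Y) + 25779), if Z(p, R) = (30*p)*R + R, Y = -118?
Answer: -2292402411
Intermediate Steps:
Z(p, R) = R + 30*R*p (Z(p, R) = 30*R*p + R = R + 30*R*p)
(7224 - 10275)*(Z(-205, Y) + 25779) = (7224 - 10275)*(-118*(1 + 30*(-205)) + 25779) = -3051*(-118*(1 - 6150) + 25779) = -3051*(-118*(-6149) + 25779) = -3051*(725582 + 25779) = -3051*751361 = -2292402411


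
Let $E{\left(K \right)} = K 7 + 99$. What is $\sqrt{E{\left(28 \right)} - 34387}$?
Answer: $6 i \sqrt{947} \approx 184.64 i$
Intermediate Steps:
$E{\left(K \right)} = 99 + 7 K$ ($E{\left(K \right)} = 7 K + 99 = 99 + 7 K$)
$\sqrt{E{\left(28 \right)} - 34387} = \sqrt{\left(99 + 7 \cdot 28\right) - 34387} = \sqrt{\left(99 + 196\right) - 34387} = \sqrt{295 - 34387} = \sqrt{-34092} = 6 i \sqrt{947}$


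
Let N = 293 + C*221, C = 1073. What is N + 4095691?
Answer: 4333117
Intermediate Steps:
N = 237426 (N = 293 + 1073*221 = 293 + 237133 = 237426)
N + 4095691 = 237426 + 4095691 = 4333117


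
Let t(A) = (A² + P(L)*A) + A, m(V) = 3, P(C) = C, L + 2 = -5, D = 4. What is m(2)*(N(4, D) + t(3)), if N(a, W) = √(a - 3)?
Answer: -24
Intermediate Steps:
L = -7 (L = -2 - 5 = -7)
t(A) = A² - 6*A (t(A) = (A² - 7*A) + A = A² - 6*A)
N(a, W) = √(-3 + a)
m(2)*(N(4, D) + t(3)) = 3*(√(-3 + 4) + 3*(-6 + 3)) = 3*(√1 + 3*(-3)) = 3*(1 - 9) = 3*(-8) = -24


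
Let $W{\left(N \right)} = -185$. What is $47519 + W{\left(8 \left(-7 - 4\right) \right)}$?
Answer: $47334$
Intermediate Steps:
$47519 + W{\left(8 \left(-7 - 4\right) \right)} = 47519 - 185 = 47334$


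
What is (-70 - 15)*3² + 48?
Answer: -717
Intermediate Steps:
(-70 - 15)*3² + 48 = -85*9 + 48 = -765 + 48 = -717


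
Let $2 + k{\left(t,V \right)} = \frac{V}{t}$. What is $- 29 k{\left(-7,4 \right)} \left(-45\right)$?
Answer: $- \frac{23490}{7} \approx -3355.7$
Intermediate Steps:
$k{\left(t,V \right)} = -2 + \frac{V}{t}$
$- 29 k{\left(-7,4 \right)} \left(-45\right) = - 29 \left(-2 + \frac{4}{-7}\right) \left(-45\right) = - 29 \left(-2 + 4 \left(- \frac{1}{7}\right)\right) \left(-45\right) = - 29 \left(-2 - \frac{4}{7}\right) \left(-45\right) = \left(-29\right) \left(- \frac{18}{7}\right) \left(-45\right) = \frac{522}{7} \left(-45\right) = - \frac{23490}{7}$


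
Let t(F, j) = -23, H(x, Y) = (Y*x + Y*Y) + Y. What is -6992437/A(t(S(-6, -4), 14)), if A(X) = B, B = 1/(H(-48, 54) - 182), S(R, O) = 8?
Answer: -1370517652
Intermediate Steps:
H(x, Y) = Y + Y² + Y*x (H(x, Y) = (Y*x + Y²) + Y = (Y² + Y*x) + Y = Y + Y² + Y*x)
B = 1/196 (B = 1/(54*(1 + 54 - 48) - 182) = 1/(54*7 - 182) = 1/(378 - 182) = 1/196 ≈ 0.0051020)
A(X) = 1/196
-6992437/A(t(S(-6, -4), 14)) = -6992437/1/196 = -6992437*196 = -1370517652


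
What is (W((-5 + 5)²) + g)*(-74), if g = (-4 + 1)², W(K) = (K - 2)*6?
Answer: 222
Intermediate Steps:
W(K) = -12 + 6*K (W(K) = (-2 + K)*6 = -12 + 6*K)
g = 9 (g = (-3)² = 9)
(W((-5 + 5)²) + g)*(-74) = ((-12 + 6*(-5 + 5)²) + 9)*(-74) = ((-12 + 6*0²) + 9)*(-74) = ((-12 + 6*0) + 9)*(-74) = ((-12 + 0) + 9)*(-74) = (-12 + 9)*(-74) = -3*(-74) = 222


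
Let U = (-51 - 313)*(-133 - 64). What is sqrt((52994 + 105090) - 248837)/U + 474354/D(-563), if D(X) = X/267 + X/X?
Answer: -63326259/148 + I*sqrt(537)/5516 ≈ -4.2788e+5 + 0.0042011*I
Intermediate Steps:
D(X) = 1 + X/267 (D(X) = X*(1/267) + 1 = X/267 + 1 = 1 + X/267)
U = 71708 (U = -364*(-197) = 71708)
sqrt((52994 + 105090) - 248837)/U + 474354/D(-563) = sqrt((52994 + 105090) - 248837)/71708 + 474354/(1 + (1/267)*(-563)) = sqrt(158084 - 248837)*(1/71708) + 474354/(1 - 563/267) = sqrt(-90753)*(1/71708) + 474354/(-296/267) = (13*I*sqrt(537))*(1/71708) + 474354*(-267/296) = I*sqrt(537)/5516 - 63326259/148 = -63326259/148 + I*sqrt(537)/5516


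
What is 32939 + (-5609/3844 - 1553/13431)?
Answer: 1700518553185/51628764 ≈ 32937.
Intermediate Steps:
32939 + (-5609/3844 - 1553/13431) = 32939 - 81304211/51628764 = 1700518553185/51628764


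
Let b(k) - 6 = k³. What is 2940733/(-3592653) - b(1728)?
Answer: -18537300385450507/3592653 ≈ -5.1598e+9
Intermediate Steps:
b(k) = 6 + k³
2940733/(-3592653) - b(1728) = 2940733/(-3592653) - (6 + 1728³) = 2940733*(-1/3592653) - (6 + 5159780352) = -2940733/3592653 - 1*5159780358 = -2940733/3592653 - 5159780358 = -18537300385450507/3592653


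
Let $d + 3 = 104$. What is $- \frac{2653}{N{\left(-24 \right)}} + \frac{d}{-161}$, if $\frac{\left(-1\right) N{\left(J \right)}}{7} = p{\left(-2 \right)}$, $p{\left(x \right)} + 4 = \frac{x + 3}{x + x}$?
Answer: $- \frac{245793}{2737} \approx -89.804$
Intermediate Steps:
$d = 101$ ($d = -3 + 104 = 101$)
$p{\left(x \right)} = -4 + \frac{3 + x}{2 x}$ ($p{\left(x \right)} = -4 + \frac{x + 3}{x + x} = -4 + \frac{3 + x}{2 x}$)
$N{\left(J \right)} = \frac{119}{4}$ ($N{\left(J \right)} = - 7 \frac{3 - -14}{2 \left(-2\right)} = - 7 \cdot \frac{1}{2} \left(- \frac{1}{2}\right) \left(3 + 14\right) = - 7 \cdot \frac{1}{2} \left(- \frac{1}{2}\right) 17 = \left(-7\right) \left(- \frac{17}{4}\right) = \frac{119}{4}$)
$- \frac{2653}{N{\left(-24 \right)}} + \frac{d}{-161} = - \frac{2653}{\frac{119}{4}} + \frac{101}{-161} = \left(-2653\right) \frac{4}{119} + 101 \left(- \frac{1}{161}\right) = - \frac{1516}{17} - \frac{101}{161} = - \frac{245793}{2737}$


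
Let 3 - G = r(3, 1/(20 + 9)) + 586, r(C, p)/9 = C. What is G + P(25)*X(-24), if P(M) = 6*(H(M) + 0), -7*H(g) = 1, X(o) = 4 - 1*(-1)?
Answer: -4300/7 ≈ -614.29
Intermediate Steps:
r(C, p) = 9*C
X(o) = 5 (X(o) = 4 + 1 = 5)
H(g) = -⅐ (H(g) = -⅐*1 = -⅐)
P(M) = -6/7 (P(M) = 6*(-⅐ + 0) = 6*(-⅐) = -6/7)
G = -610 (G = 3 - (9*3 + 586) = 3 - (27 + 586) = 3 - 1*613 = 3 - 613 = -610)
G + P(25)*X(-24) = -610 - 6/7*5 = -610 - 30/7 = -4300/7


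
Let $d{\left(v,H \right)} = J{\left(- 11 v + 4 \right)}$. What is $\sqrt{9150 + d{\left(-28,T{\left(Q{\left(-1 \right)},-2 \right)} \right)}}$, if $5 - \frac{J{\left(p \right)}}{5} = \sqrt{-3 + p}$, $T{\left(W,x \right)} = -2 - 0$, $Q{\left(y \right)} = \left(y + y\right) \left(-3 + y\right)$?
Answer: $\sqrt{9175 - 5 \sqrt{309}} \approx 95.326$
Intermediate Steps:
$Q{\left(y \right)} = 2 y \left(-3 + y\right)$
$T{\left(W,x \right)} = -2$ ($T{\left(W,x \right)} = -2 + 0 = -2$)
$J{\left(p \right)} = 25 - 5 \sqrt{-3 + p}$
$d{\left(v,H \right)} = 25 - 5 \sqrt{1 - 11 v}$ ($d{\left(v,H \right)} = 25 - 5 \sqrt{-3 - \left(-4 + 11 v\right)} = 25 - 5 \sqrt{1 - 11 v}$)
$\sqrt{9150 + d{\left(-28,T{\left(Q{\left(-1 \right)},-2 \right)} \right)}} = \sqrt{9150 + \left(25 - 5 \sqrt{1 - -308}\right)} = \sqrt{9150 + \left(25 - 5 \sqrt{1 + 308}\right)} = \sqrt{9150 + \left(25 - 5 \sqrt{309}\right)} = \sqrt{9175 - 5 \sqrt{309}}$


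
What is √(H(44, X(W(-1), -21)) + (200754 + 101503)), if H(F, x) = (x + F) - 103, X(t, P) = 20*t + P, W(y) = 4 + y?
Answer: √302237 ≈ 549.76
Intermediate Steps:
X(t, P) = P + 20*t
H(F, x) = -103 + F + x (H(F, x) = (F + x) - 103 = -103 + F + x)
√(H(44, X(W(-1), -21)) + (200754 + 101503)) = √((-103 + 44 + (-21 + 20*(4 - 1))) + (200754 + 101503)) = √((-103 + 44 + (-21 + 20*3)) + 302257) = √((-103 + 44 + (-21 + 60)) + 302257) = √((-103 + 44 + 39) + 302257) = √(-20 + 302257) = √302237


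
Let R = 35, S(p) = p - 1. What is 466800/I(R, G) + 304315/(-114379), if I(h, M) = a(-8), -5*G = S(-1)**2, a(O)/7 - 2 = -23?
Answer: -17812283835/5604571 ≈ -3178.2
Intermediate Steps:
S(p) = -1 + p
a(O) = -147 (a(O) = 14 + 7*(-23) = 14 - 161 = -147)
G = -4/5 (G = -(-1 - 1)**2/5 = -1/5*(-2)**2 = -1/5*4 = -4/5 ≈ -0.80000)
I(h, M) = -147
466800/I(R, G) + 304315/(-114379) = 466800/(-147) + 304315/(-114379) = 466800*(-1/147) + 304315*(-1/114379) = -155600/49 - 304315/114379 = -17812283835/5604571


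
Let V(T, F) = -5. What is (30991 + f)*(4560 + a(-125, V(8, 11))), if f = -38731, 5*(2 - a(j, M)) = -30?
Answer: -35356320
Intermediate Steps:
a(j, M) = 8 (a(j, M) = 2 - 1/5*(-30) = 2 + 6 = 8)
(30991 + f)*(4560 + a(-125, V(8, 11))) = (30991 - 38731)*(4560 + 8) = -7740*4568 = -35356320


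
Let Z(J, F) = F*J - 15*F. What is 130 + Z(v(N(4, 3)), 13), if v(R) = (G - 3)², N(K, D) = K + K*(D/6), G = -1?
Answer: 143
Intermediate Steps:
N(K, D) = K + D*K/6 (N(K, D) = K + K*(D*(⅙)) = K + K*(D/6) = K + D*K/6)
v(R) = 16 (v(R) = (-1 - 3)² = (-4)² = 16)
Z(J, F) = -15*F + F*J
130 + Z(v(N(4, 3)), 13) = 130 + 13*(-15 + 16) = 130 + 13*1 = 130 + 13 = 143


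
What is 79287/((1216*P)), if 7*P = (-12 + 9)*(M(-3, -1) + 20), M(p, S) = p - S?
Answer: -9737/1152 ≈ -8.4523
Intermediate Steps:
P = -54/7 (P = ((-12 + 9)*((-3 - 1*(-1)) + 20))/7 = (-3*((-3 + 1) + 20))/7 = (-3*(-2 + 20))/7 = (-3*18)/7 = (⅐)*(-54) = -54/7 ≈ -7.7143)
79287/((1216*P)) = 79287/((1216*(-54/7))) = 79287/(-65664/7) = 79287*(-7/65664) = -9737/1152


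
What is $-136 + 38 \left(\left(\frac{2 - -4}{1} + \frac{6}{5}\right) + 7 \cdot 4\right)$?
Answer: $\frac{6008}{5} \approx 1201.6$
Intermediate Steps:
$-136 + 38 \left(\left(\frac{2 - -4}{1} + \frac{6}{5}\right) + 7 \cdot 4\right) = -136 + 38 \left(\left(\left(2 + 4\right) 1 + 6 \cdot \frac{1}{5}\right) + 28\right) = -136 + 38 \left(\left(6 \cdot 1 + \frac{6}{5}\right) + 28\right) = -136 + 38 \left(\left(6 + \frac{6}{5}\right) + 28\right) = -136 + 38 \left(\frac{36}{5} + 28\right) = -136 + 38 \cdot \frac{176}{5} = -136 + \frac{6688}{5} = \frac{6008}{5}$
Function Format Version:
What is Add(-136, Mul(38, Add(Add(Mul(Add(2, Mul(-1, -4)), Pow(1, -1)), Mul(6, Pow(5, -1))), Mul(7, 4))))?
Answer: Rational(6008, 5) ≈ 1201.6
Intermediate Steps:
Add(-136, Mul(38, Add(Add(Mul(Add(2, Mul(-1, -4)), Pow(1, -1)), Mul(6, Pow(5, -1))), Mul(7, 4)))) = Add(-136, Mul(38, Add(Add(Mul(Add(2, 4), 1), Mul(6, Rational(1, 5))), 28))) = Add(-136, Mul(38, Add(Add(Mul(6, 1), Rational(6, 5)), 28))) = Add(-136, Mul(38, Add(Add(6, Rational(6, 5)), 28))) = Add(-136, Mul(38, Add(Rational(36, 5), 28))) = Add(-136, Mul(38, Rational(176, 5))) = Add(-136, Rational(6688, 5)) = Rational(6008, 5)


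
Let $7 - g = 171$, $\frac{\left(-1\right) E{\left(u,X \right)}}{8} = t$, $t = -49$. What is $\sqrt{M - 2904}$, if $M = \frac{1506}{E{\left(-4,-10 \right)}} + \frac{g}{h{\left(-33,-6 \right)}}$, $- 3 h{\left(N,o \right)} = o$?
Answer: $\frac{i \sqrt{584503}}{14} \approx 54.609 i$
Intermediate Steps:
$E{\left(u,X \right)} = 392$ ($E{\left(u,X \right)} = \left(-8\right) \left(-49\right) = 392$)
$g = -164$ ($g = 7 - 171 = -164$)
$h{\left(N,o \right)} = - \frac{o}{3}$
$M = - \frac{15319}{196}$ ($M = \frac{1506}{392} - \frac{164}{\left(- \frac{1}{3}\right) \left(-6\right)} = 1506 \cdot \frac{1}{392} - \frac{164}{2} = \frac{753}{196} - 82 = - \frac{15319}{196} \approx -78.158$)
$\sqrt{M - 2904} = \sqrt{- \frac{15319}{196} - 2904} = \sqrt{- \frac{584503}{196}} = \frac{i \sqrt{584503}}{14}$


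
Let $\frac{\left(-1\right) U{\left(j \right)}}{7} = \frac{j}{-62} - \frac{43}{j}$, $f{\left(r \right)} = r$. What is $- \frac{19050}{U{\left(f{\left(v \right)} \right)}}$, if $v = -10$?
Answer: $\frac{1968500}{3227} \approx 610.01$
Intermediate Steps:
$U{\left(j \right)} = \frac{301}{j} + \frac{7 j}{62}$ ($U{\left(j \right)} = - 7 \left(\frac{j}{-62} - \frac{43}{j}\right) = - 7 \left(j \left(- \frac{1}{62}\right) - \frac{43}{j}\right) = - 7 \left(- \frac{j}{62} - \frac{43}{j}\right) = - 7 \left(- \frac{43}{j} - \frac{j}{62}\right) = \frac{301}{j} + \frac{7 j}{62}$)
$- \frac{19050}{U{\left(f{\left(v \right)} \right)}} = - \frac{19050}{\frac{301}{-10} + \frac{7}{62} \left(-10\right)} = - \frac{19050}{301 \left(- \frac{1}{10}\right) - \frac{35}{31}} = - \frac{19050}{- \frac{301}{10} - \frac{35}{31}} = - \frac{19050}{- \frac{9681}{310}} = \left(-19050\right) \left(- \frac{310}{9681}\right) = \frac{1968500}{3227}$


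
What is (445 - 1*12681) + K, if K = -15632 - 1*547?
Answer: -28415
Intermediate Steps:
K = -16179 (K = -15632 - 547 = -16179)
(445 - 1*12681) + K = (445 - 1*12681) - 16179 = (445 - 12681) - 16179 = -12236 - 16179 = -28415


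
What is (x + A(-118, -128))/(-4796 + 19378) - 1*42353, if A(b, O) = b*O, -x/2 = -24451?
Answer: -308763720/7291 ≈ -42349.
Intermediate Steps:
x = 48902 (x = -2*(-24451) = 48902)
A(b, O) = O*b
(x + A(-118, -128))/(-4796 + 19378) - 1*42353 = (48902 - 128*(-118))/(-4796 + 19378) - 1*42353 = (48902 + 15104)/14582 - 42353 = 64006*(1/14582) - 42353 = 32003/7291 - 42353 = -308763720/7291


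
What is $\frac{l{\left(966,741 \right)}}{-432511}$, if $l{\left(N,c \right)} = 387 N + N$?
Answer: $- \frac{374808}{432511} \approx -0.86659$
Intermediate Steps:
$l{\left(N,c \right)} = 388 N$
$\frac{l{\left(966,741 \right)}}{-432511} = \frac{388 \cdot 966}{-432511} = 374808 \left(- \frac{1}{432511}\right) = - \frac{374808}{432511}$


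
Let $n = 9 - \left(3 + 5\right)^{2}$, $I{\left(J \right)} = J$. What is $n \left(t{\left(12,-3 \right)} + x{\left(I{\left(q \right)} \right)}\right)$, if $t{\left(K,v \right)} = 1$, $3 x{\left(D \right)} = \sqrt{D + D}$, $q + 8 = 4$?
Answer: $-55 - \frac{110 i \sqrt{2}}{3} \approx -55.0 - 51.854 i$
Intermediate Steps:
$q = -4$ ($q = -8 + 4 = -4$)
$x{\left(D \right)} = \frac{\sqrt{2} \sqrt{D}}{3}$ ($x{\left(D \right)} = \frac{\sqrt{D + D}}{3} = \frac{\sqrt{2 D}}{3} = \frac{\sqrt{2} \sqrt{D}}{3}$)
$n = -55$ ($n = 9 - 8^{2} = 9 - 64 = -55$)
$n \left(t{\left(12,-3 \right)} + x{\left(I{\left(q \right)} \right)}\right) = - 55 \left(1 + \frac{\sqrt{2} \sqrt{-4}}{3}\right) = - 55 \left(1 + \frac{\sqrt{2} \cdot 2 i}{3}\right) = - 55 \left(1 + \frac{2 i \sqrt{2}}{3}\right) = -55 - \frac{110 i \sqrt{2}}{3}$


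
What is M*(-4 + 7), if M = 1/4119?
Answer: 1/1373 ≈ 0.00072833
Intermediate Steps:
M = 1/4119 ≈ 0.00024278
M*(-4 + 7) = (-4 + 7)/4119 = (1/4119)*3 = 1/1373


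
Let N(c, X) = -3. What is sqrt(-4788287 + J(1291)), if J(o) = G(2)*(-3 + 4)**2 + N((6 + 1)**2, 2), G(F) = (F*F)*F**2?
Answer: I*sqrt(4788274) ≈ 2188.2*I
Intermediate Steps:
G(F) = F**4 (G(F) = F**2*F**2 = F**4)
J(o) = 13 (J(o) = 2**4*(-3 + 4)**2 - 3 = 16*1**2 - 3 = 16*1 - 3 = 16 - 3 = 13)
sqrt(-4788287 + J(1291)) = sqrt(-4788287 + 13) = sqrt(-4788274) = I*sqrt(4788274)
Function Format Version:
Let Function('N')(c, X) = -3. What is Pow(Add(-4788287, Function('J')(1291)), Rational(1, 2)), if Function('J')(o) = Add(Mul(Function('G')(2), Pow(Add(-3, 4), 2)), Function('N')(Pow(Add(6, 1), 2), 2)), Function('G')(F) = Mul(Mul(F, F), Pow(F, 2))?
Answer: Mul(I, Pow(4788274, Rational(1, 2))) ≈ Mul(2188.2, I)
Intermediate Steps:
Function('G')(F) = Pow(F, 4) (Function('G')(F) = Mul(Pow(F, 2), Pow(F, 2)) = Pow(F, 4))
Function('J')(o) = 13 (Function('J')(o) = Add(Mul(Pow(2, 4), Pow(Add(-3, 4), 2)), -3) = Add(Mul(16, Pow(1, 2)), -3) = Add(Mul(16, 1), -3) = Add(16, -3) = 13)
Pow(Add(-4788287, Function('J')(1291)), Rational(1, 2)) = Pow(Add(-4788287, 13), Rational(1, 2)) = Pow(-4788274, Rational(1, 2)) = Mul(I, Pow(4788274, Rational(1, 2)))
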